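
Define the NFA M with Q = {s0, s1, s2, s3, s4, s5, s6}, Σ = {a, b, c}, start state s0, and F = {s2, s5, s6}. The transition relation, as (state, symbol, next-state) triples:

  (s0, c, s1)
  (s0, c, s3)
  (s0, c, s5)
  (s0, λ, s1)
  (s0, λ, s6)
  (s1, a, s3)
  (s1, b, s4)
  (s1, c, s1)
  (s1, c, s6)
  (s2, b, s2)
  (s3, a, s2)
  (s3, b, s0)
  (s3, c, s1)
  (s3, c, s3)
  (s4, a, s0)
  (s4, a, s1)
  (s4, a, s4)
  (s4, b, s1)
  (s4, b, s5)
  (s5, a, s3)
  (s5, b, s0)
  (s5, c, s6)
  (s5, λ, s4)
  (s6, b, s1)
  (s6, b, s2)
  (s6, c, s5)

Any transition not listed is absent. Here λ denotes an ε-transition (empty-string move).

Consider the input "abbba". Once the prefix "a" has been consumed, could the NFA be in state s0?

No

Start: ε-closure({s0}) = {s0, s1, s6}.
Read 'a': {s0, s1, s6} → {s3}.
State s0 is not in {s3}.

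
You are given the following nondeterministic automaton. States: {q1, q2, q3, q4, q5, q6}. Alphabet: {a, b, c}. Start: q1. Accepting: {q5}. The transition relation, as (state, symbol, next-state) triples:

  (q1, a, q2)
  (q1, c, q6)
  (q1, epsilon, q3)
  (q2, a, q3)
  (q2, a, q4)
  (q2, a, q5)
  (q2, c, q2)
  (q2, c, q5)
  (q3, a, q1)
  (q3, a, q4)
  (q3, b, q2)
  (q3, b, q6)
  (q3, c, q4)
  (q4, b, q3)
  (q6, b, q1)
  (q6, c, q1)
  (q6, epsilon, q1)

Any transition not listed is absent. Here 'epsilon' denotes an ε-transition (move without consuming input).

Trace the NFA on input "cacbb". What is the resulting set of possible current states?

Start: ε-closure({q1}) = {q1, q3}.
Read 'c': {q1, q3} → {q1, q3, q4, q6}.
Read 'a': {q1, q3, q4, q6} → {q1, q2, q3, q4}.
Read 'c': {q1, q2, q3, q4} → {q1, q2, q3, q4, q5, q6}.
Read 'b': {q1, q2, q3, q4, q5, q6} → {q1, q2, q3, q6}.
Read 'b': {q1, q2, q3, q6} → {q1, q2, q3, q6}.

{q1, q2, q3, q6}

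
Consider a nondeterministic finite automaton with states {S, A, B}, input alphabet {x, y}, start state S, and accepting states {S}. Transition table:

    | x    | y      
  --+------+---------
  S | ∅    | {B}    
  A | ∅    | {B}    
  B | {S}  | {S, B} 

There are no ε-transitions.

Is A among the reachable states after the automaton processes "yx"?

No

Start in {S}.
Read 'y': {S} → {B}.
Read 'x': {B} → {S}.
State A is not in {S}.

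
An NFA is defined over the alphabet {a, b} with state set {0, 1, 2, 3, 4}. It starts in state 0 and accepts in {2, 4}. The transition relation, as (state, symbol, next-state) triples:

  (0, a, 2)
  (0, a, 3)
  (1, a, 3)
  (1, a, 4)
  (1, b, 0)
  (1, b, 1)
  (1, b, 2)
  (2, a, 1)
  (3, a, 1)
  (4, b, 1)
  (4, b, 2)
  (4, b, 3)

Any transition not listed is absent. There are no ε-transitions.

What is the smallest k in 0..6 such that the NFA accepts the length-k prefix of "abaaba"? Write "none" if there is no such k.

1

Start in {0}.
Read 'a': 0→{2, 3}; now {2, 3}.
None of the earlier sets intersect F, but {2, 3} does.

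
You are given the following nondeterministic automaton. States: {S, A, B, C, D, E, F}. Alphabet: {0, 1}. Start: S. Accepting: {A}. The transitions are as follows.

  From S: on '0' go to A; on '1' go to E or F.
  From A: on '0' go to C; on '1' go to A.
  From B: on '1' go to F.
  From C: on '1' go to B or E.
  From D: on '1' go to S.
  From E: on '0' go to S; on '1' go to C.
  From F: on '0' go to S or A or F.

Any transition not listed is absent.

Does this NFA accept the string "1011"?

Start in {S}.
Read '1': S→{E, F}; now {E, F}.
Read '0': E→{S}, F→{S, A, F}; now {S, A, F}.
Read '1': S→{E, F}, A→{A}, F→∅; now {A, E, F}.
Read '1': A→{A}, E→{C}, F→∅; now {A, C}.
The final set {A, C} contains the accepting state A.

Yes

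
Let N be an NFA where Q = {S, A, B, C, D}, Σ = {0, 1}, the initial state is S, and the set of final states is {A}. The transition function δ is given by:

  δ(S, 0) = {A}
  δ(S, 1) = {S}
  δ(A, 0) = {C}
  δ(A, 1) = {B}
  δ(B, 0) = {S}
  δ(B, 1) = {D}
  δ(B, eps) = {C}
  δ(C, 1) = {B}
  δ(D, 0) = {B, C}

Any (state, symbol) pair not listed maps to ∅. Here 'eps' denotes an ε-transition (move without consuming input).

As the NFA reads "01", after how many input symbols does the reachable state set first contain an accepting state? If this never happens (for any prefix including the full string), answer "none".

Start in {S}.
Read '0': {S} → {A}.
None of the earlier sets intersect F, but {A} does.

1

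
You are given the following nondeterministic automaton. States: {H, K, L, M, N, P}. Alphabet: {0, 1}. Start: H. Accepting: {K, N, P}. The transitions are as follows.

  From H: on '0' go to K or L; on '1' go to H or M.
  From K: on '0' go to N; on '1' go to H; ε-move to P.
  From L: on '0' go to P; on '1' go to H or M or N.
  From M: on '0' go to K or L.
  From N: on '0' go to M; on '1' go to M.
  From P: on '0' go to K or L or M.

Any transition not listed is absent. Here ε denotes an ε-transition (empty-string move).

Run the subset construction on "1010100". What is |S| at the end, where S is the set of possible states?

Start in {H}.
Read '1': {H} → {H, M}.
Read '0': {H, M} → {K, L, P}.
Read '1': {K, L, P} → {H, M, N}.
Read '0': {H, M, N} → {K, L, M, P}.
Read '1': {K, L, M, P} → {H, M, N}.
Read '0': {H, M, N} → {K, L, M, P}.
Read '0': {K, L, M, P} → {K, L, M, N, P}.
That set has 5 states.

5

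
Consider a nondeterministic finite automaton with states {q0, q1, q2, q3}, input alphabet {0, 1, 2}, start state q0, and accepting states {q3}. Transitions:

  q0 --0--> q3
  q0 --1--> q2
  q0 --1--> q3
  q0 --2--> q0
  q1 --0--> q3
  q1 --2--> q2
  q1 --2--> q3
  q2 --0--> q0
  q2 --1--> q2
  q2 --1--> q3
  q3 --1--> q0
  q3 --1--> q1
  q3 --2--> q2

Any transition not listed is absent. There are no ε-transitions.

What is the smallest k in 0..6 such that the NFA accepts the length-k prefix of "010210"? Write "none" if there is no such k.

1

Start in {q0}.
Read '0': {q0} → {q3}.
None of the earlier sets intersect F, but {q3} does.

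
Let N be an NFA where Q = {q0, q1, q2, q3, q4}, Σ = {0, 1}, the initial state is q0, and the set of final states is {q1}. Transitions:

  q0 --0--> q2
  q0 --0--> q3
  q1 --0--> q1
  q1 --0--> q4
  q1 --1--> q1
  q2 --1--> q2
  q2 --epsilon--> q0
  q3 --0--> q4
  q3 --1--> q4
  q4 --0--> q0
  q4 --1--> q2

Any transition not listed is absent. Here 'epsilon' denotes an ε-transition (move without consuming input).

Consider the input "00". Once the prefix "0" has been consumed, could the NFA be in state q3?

Start in {q0}.
Read '0': {q0} → {q0, q2, q3}.
State q3 is in {q0, q2, q3}.

Yes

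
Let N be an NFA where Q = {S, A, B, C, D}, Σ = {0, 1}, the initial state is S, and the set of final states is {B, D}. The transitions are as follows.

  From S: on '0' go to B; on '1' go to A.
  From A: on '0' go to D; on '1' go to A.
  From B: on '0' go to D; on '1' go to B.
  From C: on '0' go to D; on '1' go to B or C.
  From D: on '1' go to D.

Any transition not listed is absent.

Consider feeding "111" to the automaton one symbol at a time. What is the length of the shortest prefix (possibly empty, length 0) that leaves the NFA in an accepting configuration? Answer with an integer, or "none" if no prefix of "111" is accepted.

Start in {S}.
Read '1': S→{A}; now {A}.
Read '1': A→{A}; now {A}.
Read '1': A→{A}; now {A}.
No reachable set along the way intersects F.

none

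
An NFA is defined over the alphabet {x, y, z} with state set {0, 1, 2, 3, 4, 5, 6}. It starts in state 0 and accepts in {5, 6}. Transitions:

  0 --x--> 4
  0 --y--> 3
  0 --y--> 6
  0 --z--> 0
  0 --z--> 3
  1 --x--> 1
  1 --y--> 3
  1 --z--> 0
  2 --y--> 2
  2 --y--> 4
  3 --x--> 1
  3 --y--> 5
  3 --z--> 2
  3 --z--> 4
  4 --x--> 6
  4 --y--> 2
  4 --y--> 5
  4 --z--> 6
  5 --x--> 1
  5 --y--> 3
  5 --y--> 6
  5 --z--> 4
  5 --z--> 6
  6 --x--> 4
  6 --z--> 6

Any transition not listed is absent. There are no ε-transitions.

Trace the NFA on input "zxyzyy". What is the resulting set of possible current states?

Start in {0}.
Read 'z': 0→{0, 3}; now {0, 3}.
Read 'x': 0→{4}, 3→{1}; now {1, 4}.
Read 'y': 1→{3}, 4→{2, 5}; now {2, 3, 5}.
Read 'z': 2→∅, 3→{2, 4}, 5→{4, 6}; now {2, 4, 6}.
Read 'y': 2→{2, 4}, 4→{2, 5}, 6→∅; now {2, 4, 5}.
Read 'y': 2→{2, 4}, 4→{2, 5}, 5→{3, 6}; now {2, 3, 4, 5, 6}.

{2, 3, 4, 5, 6}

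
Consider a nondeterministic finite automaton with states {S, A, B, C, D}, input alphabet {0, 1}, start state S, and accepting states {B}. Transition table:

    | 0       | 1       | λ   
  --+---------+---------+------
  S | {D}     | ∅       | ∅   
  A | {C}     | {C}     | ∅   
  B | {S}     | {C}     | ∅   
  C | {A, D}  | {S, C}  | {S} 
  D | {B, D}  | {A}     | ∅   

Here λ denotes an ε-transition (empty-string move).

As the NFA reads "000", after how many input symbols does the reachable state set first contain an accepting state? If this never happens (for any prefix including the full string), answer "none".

Start in {S}.
Read '0': {S} → {D}.
Read '0': {D} → {B, D}.
None of the earlier sets intersect F, but {B, D} does.

2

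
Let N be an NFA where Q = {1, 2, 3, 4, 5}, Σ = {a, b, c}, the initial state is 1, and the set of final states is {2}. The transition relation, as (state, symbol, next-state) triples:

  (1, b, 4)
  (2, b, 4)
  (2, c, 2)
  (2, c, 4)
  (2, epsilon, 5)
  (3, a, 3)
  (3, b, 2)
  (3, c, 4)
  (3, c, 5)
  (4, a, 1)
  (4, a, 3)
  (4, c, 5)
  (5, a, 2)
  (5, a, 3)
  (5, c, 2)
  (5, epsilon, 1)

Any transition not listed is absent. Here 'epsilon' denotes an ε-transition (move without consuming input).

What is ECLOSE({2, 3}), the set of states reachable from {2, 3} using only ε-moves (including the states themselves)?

Begin with {2, 3}.
ε-move 2 → 5; add 5.
ε-move 5 → 1; add 1.

{1, 2, 3, 5}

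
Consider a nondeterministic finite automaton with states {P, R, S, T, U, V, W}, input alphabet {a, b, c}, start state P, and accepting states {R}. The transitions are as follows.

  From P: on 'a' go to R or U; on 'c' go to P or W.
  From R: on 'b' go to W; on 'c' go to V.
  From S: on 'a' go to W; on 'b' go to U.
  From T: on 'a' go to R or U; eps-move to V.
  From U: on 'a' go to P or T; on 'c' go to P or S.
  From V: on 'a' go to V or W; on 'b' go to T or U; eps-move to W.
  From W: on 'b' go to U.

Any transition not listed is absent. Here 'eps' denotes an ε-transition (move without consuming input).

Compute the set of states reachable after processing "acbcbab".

{T, U, V, W}

Start in {P}.
Read 'a': P→{R, U}; now {R, U}.
Read 'c': R→{V}, U→{P, S}; union {P, S, V}; ε-closure = {P, S, V, W}.
Read 'b': P→∅, S→{U}, V→{T, U}, W→{U}; union {T, U}; ε-closure = {T, U, V, W}.
Read 'c': T→∅, U→{P, S}, V→∅, W→∅; now {P, S}.
Read 'b': P→∅, S→{U}; now {U}.
Read 'a': U→{P, T}; union {P, T}; ε-closure = {P, T, V, W}.
Read 'b': P→∅, T→∅, V→{T, U}, W→{U}; union {T, U}; ε-closure = {T, U, V, W}.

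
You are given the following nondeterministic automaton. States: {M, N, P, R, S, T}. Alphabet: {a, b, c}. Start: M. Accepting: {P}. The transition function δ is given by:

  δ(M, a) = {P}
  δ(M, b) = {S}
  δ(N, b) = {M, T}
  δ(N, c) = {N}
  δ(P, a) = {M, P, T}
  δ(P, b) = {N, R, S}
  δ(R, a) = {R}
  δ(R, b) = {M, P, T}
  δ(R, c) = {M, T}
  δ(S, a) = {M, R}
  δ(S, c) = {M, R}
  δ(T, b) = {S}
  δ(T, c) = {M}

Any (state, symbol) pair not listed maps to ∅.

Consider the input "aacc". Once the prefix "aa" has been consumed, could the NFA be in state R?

Start in {M}.
Read 'a': {M} → {P}.
Read 'a': {P} → {M, P, T}.
State R is not in {M, P, T}.

No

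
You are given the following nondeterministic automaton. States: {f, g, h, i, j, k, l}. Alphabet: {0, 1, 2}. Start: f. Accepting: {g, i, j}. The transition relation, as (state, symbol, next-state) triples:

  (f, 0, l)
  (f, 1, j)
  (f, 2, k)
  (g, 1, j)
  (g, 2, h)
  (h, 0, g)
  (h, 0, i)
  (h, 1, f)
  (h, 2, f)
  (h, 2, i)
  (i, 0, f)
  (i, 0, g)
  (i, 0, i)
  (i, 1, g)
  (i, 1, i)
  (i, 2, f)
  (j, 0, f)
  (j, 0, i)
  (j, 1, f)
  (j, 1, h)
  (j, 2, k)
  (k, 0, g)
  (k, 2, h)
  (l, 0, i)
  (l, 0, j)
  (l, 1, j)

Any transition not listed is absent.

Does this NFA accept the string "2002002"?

No

Start in {f}.
Read '2': f→{k}; now {k}.
Read '0': k→{g}; now {g}.
Read '0': g→∅; now ∅.
The set is empty and remains empty for the remaining 4 symbols.
The final set ∅ contains no accepting state.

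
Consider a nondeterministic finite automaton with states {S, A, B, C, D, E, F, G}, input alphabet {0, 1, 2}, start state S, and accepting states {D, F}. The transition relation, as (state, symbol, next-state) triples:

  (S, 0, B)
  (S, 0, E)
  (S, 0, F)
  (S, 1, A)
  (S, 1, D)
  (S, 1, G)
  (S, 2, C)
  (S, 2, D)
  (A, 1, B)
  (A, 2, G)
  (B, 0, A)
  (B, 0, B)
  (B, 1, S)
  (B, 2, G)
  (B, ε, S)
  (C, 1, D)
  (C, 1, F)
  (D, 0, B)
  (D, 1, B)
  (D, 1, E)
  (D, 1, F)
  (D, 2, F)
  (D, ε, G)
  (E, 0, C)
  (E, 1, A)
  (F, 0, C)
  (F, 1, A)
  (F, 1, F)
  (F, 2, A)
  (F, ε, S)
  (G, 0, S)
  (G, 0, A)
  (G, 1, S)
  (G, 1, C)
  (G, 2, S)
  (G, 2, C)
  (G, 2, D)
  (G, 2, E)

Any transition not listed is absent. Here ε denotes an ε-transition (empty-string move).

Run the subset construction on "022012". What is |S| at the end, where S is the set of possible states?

7

Start in {S}.
Read '0': {S} → {S, B, E, F}.
Read '2': {S, B, E, F} → {A, C, D, G}.
Read '2': {A, C, D, G} → {S, C, D, E, F, G}.
Read '0': {S, C, D, E, F, G} → {S, A, B, C, E, F}.
Read '1': {S, A, B, C, E, F} → {S, A, B, D, F, G}.
Read '2': {S, A, B, D, F, G} → {S, A, C, D, E, F, G}.
That set has 7 states.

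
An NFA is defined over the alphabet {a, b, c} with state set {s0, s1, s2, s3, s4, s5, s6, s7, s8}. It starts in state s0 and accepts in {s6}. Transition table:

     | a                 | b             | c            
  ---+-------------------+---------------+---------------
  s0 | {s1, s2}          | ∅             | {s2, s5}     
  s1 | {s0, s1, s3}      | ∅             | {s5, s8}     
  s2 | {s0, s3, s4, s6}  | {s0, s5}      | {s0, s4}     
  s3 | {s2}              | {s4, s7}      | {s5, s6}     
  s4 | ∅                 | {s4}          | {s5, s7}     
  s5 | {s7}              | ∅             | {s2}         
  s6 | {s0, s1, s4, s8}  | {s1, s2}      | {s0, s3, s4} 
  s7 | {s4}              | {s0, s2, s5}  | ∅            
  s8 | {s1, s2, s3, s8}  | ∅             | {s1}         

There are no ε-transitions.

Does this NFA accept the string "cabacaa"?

Yes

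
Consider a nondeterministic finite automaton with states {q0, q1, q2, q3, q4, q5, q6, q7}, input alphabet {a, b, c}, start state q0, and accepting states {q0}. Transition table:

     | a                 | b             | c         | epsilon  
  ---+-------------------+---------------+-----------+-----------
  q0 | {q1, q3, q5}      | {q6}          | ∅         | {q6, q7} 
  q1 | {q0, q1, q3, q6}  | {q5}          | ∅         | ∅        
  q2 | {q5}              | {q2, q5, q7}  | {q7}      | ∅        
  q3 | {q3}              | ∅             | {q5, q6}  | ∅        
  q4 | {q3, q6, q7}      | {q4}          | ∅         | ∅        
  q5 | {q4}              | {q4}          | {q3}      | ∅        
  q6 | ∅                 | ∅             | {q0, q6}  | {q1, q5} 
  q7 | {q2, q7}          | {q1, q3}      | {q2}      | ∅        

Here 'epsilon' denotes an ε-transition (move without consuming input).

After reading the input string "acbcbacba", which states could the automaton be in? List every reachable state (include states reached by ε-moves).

{q0, q1, q2, q3, q4, q5, q6, q7}

Start: ε-closure({q0}) = {q0, q1, q5, q6, q7}.
Read 'a': {q0, q1, q5, q6, q7} → {q0, q1, q2, q3, q4, q5, q6, q7}.
Read 'c': {q0, q1, q2, q3, q4, q5, q6, q7} → {q0, q1, q2, q3, q5, q6, q7}.
Read 'b': {q0, q1, q2, q3, q5, q6, q7} → {q1, q2, q3, q4, q5, q6, q7}.
Read 'c': {q1, q2, q3, q4, q5, q6, q7} → {q0, q1, q2, q3, q5, q6, q7}.
Read 'b': {q0, q1, q2, q3, q5, q6, q7} → {q1, q2, q3, q4, q5, q6, q7}.
Read 'a': {q1, q2, q3, q4, q5, q6, q7} → {q0, q1, q2, q3, q4, q5, q6, q7}.
Read 'c': {q0, q1, q2, q3, q4, q5, q6, q7} → {q0, q1, q2, q3, q5, q6, q7}.
Read 'b': {q0, q1, q2, q3, q5, q6, q7} → {q1, q2, q3, q4, q5, q6, q7}.
Read 'a': {q1, q2, q3, q4, q5, q6, q7} → {q0, q1, q2, q3, q4, q5, q6, q7}.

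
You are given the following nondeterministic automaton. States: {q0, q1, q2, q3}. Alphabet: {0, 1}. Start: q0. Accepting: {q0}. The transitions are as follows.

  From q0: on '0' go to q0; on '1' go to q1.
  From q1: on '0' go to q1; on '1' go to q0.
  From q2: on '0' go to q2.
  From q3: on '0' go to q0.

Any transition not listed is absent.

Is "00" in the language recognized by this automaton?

Yes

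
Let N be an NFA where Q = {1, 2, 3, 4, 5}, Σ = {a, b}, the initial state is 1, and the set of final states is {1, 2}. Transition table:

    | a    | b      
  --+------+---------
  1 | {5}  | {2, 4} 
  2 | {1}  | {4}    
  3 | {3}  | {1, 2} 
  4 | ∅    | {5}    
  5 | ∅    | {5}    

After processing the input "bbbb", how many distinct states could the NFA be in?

1

Start in {1}.
Read 'b': {1} → {2, 4}.
Read 'b': {2, 4} → {4, 5}.
Read 'b': {4, 5} → {5}.
Read 'b': {5} → {5}.
That set has 1 state.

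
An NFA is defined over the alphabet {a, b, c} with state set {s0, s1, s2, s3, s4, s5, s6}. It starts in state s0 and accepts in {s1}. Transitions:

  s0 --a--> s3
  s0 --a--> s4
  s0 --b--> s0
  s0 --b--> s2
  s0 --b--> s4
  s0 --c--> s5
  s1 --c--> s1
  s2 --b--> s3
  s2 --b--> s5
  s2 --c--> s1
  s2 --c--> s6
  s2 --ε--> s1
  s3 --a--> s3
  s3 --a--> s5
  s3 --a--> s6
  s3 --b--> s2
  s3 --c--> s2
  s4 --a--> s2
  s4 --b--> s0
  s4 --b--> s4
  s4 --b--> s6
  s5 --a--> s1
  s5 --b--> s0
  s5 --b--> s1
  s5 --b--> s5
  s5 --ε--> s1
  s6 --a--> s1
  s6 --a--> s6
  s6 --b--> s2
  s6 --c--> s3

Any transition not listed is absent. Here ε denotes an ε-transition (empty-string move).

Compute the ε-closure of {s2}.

{s1, s2}

Begin with {s2}.
ε-move s2 → s1; add s1.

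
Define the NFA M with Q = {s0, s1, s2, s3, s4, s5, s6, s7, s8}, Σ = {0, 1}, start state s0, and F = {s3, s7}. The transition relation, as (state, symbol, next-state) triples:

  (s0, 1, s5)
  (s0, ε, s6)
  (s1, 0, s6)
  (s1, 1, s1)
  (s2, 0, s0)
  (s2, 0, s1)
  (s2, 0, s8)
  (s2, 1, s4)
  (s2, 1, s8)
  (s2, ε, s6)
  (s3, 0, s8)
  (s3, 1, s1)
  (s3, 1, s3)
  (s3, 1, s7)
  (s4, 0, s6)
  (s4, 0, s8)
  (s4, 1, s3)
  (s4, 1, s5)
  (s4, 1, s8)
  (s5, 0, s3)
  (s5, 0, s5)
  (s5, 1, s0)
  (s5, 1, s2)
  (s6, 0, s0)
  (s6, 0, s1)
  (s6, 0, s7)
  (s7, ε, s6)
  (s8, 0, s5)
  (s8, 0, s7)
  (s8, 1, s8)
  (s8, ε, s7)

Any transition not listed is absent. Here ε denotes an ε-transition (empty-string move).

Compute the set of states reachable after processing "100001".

{s0, s1, s2, s3, s5, s6, s7, s8}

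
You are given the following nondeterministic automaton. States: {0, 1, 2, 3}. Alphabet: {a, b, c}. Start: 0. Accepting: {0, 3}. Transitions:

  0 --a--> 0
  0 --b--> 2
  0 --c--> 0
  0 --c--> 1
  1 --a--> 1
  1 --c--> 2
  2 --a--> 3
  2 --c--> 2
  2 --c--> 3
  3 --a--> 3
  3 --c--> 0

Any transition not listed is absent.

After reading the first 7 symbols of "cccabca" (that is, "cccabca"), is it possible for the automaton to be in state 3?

Yes

Start in {0}.
Read 'c': 0→{0, 1}; now {0, 1}.
Read 'c': 0→{0, 1}, 1→{2}; now {0, 1, 2}.
Read 'c': 0→{0, 1}, 1→{2}, 2→{2, 3}; now {0, 1, 2, 3}.
Read 'a': 0→{0}, 1→{1}, 2→{3}, 3→{3}; now {0, 1, 3}.
Read 'b': 0→{2}, 1→∅, 3→∅; now {2}.
Read 'c': 2→{2, 3}; now {2, 3}.
Read 'a': 2→{3}, 3→{3}; now {3}.
State 3 is in {3}.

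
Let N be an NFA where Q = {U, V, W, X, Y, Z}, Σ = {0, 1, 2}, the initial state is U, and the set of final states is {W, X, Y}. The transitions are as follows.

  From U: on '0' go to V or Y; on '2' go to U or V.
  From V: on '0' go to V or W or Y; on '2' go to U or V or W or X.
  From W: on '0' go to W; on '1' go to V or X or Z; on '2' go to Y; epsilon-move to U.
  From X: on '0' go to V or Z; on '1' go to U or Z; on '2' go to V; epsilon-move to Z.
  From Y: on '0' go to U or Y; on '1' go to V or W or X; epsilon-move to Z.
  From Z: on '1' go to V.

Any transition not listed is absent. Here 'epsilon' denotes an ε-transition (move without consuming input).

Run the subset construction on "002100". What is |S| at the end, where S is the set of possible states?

Start in {U}.
Read '0': {U} → {V, Y, Z}.
Read '0': {V, Y, Z} → {U, V, W, Y, Z}.
Read '2': {U, V, W, Y, Z} → {U, V, W, X, Y, Z}.
Read '1': {U, V, W, X, Y, Z} → {U, V, W, X, Z}.
Read '0': {U, V, W, X, Z} → {U, V, W, Y, Z}.
Read '0': {U, V, W, Y, Z} → {U, V, W, Y, Z}.
That set has 5 states.

5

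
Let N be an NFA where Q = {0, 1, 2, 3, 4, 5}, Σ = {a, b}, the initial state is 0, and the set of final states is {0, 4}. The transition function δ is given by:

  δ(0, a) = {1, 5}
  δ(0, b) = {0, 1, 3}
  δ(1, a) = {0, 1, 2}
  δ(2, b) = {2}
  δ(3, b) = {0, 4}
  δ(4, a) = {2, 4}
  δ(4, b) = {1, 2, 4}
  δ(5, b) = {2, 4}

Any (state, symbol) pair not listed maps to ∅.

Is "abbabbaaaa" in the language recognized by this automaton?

Yes

Start in {0}.
Read 'a': 0→{1, 5}; now {1, 5}.
Read 'b': 1→∅, 5→{2, 4}; now {2, 4}.
Read 'b': 2→{2}, 4→{1, 2, 4}; now {1, 2, 4}.
Read 'a': 1→{0, 1, 2}, 2→∅, 4→{2, 4}; now {0, 1, 2, 4}.
Read 'b': 0→{0, 1, 3}, 1→∅, 2→{2}, 4→{1, 2, 4}; now {0, 1, 2, 3, 4}.
Read 'b': 0→{0, 1, 3}, 1→∅, 2→{2}, 3→{0, 4}, 4→{1, 2, 4}; now {0, 1, 2, 3, 4}.
Read 'a': 0→{1, 5}, 1→{0, 1, 2}, 2→∅, 3→∅, 4→{2, 4}; now {0, 1, 2, 4, 5}.
Read 'a': 0→{1, 5}, 1→{0, 1, 2}, 2→∅, 4→{2, 4}, 5→∅; now {0, 1, 2, 4, 5}.
Read 'a': 0→{1, 5}, 1→{0, 1, 2}, 2→∅, 4→{2, 4}, 5→∅; now {0, 1, 2, 4, 5}.
Read 'a': 0→{1, 5}, 1→{0, 1, 2}, 2→∅, 4→{2, 4}, 5→∅; now {0, 1, 2, 4, 5}.
The final set {0, 1, 2, 4, 5} contains the accepting states 0, 4.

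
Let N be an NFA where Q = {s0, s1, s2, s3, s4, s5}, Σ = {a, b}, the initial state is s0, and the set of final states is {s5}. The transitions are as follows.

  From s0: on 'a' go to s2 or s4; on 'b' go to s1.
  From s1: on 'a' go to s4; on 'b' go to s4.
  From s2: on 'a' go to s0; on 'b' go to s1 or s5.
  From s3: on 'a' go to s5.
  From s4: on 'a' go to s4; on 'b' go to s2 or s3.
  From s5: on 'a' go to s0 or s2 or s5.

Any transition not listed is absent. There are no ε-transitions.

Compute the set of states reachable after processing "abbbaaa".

{s0, s2, s4, s5}

Start in {s0}.
Read 'a': s0→{s2, s4}; now {s2, s4}.
Read 'b': s2→{s1, s5}, s4→{s2, s3}; now {s1, s2, s3, s5}.
Read 'b': s1→{s4}, s2→{s1, s5}, s3→∅, s5→∅; now {s1, s4, s5}.
Read 'b': s1→{s4}, s4→{s2, s3}, s5→∅; now {s2, s3, s4}.
Read 'a': s2→{s0}, s3→{s5}, s4→{s4}; now {s0, s4, s5}.
Read 'a': s0→{s2, s4}, s4→{s4}, s5→{s0, s2, s5}; now {s0, s2, s4, s5}.
Read 'a': s0→{s2, s4}, s2→{s0}, s4→{s4}, s5→{s0, s2, s5}; now {s0, s2, s4, s5}.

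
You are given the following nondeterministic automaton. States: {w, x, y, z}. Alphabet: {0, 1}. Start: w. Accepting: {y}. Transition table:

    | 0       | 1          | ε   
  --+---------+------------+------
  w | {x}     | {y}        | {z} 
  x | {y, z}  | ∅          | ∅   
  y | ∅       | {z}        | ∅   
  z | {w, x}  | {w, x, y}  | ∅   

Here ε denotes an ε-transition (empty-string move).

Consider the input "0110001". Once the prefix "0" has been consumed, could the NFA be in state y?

Start: ε-closure({w}) = {w, z}.
Read '0': {w, z} → {w, x, z}.
State y is not in {w, x, z}.

No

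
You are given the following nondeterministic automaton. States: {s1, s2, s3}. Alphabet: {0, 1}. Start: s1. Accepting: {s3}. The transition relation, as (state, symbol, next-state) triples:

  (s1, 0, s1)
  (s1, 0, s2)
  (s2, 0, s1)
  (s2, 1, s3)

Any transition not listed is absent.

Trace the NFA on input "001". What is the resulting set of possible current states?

Start in {s1}.
Read '0': s1→{s1, s2}; now {s1, s2}.
Read '0': s1→{s1, s2}, s2→{s1}; now {s1, s2}.
Read '1': s1→∅, s2→{s3}; now {s3}.

{s3}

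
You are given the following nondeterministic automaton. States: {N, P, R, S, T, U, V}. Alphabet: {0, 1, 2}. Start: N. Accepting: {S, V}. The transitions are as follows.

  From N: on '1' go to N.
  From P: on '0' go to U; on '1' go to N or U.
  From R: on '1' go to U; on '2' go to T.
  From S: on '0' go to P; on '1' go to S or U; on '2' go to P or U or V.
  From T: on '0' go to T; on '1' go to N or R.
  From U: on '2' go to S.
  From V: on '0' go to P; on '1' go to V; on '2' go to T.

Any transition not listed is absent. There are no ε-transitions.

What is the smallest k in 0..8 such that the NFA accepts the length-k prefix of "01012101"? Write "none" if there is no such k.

none

Start in {N}.
Read '0': N→∅; now ∅.
The set is empty and remains empty for the remaining 7 symbols.
No reachable set along the way intersects F.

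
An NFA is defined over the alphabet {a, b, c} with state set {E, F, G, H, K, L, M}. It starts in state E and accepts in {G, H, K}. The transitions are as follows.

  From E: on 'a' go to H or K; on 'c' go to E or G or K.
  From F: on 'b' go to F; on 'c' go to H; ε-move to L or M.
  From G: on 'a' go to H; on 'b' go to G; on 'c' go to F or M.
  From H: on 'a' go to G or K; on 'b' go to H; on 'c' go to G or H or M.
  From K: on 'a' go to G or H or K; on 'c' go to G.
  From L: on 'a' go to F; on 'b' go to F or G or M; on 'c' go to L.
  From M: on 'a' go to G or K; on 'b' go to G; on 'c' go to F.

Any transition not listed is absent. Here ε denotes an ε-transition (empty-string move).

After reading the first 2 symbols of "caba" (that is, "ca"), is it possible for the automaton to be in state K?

Yes

Start in {E}.
Read 'c': E→{E, G, K}; now {E, G, K}.
Read 'a': E→{H, K}, G→{H}, K→{G, H, K}; now {G, H, K}.
State K is in {G, H, K}.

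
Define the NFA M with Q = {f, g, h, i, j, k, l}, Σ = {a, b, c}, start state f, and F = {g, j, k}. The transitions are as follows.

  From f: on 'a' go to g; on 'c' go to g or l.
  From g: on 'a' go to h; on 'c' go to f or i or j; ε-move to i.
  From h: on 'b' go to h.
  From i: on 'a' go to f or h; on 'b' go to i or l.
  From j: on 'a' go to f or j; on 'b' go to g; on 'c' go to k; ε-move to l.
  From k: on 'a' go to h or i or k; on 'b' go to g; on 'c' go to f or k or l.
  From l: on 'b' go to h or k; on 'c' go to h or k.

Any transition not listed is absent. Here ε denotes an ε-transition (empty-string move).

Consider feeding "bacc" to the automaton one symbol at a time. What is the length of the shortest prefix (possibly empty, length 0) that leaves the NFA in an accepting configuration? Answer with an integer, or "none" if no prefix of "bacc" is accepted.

none

Start in {f}.
Read 'b': {f} → ∅.
The set is empty and remains empty for the remaining 3 symbols.
No reachable set along the way intersects F.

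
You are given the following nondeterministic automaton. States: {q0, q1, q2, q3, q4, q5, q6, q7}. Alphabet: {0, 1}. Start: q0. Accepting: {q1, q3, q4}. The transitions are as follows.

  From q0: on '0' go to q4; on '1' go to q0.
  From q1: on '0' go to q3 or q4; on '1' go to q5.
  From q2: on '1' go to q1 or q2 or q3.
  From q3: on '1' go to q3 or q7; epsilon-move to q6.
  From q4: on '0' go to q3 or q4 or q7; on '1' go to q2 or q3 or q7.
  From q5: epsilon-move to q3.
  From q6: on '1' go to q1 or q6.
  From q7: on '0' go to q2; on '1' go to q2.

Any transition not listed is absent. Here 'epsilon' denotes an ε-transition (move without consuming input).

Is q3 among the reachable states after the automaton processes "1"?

Start in {q0}.
Read '1': {q0} → {q0}.
State q3 is not in {q0}.

No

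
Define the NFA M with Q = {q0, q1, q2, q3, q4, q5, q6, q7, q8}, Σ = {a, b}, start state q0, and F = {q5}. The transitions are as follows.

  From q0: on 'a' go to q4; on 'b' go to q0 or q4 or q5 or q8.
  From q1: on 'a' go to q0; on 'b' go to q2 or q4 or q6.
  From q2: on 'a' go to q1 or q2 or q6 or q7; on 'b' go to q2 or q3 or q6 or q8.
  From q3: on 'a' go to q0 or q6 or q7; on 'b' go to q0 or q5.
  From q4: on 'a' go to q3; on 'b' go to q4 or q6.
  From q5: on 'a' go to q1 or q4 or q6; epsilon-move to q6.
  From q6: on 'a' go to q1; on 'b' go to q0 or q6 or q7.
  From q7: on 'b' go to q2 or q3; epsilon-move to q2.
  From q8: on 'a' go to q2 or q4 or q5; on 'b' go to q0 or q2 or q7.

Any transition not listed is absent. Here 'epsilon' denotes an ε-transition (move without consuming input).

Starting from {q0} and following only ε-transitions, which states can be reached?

{q0}

Begin with {q0}.
No ε-moves leave this set, so the closure equals the set itself.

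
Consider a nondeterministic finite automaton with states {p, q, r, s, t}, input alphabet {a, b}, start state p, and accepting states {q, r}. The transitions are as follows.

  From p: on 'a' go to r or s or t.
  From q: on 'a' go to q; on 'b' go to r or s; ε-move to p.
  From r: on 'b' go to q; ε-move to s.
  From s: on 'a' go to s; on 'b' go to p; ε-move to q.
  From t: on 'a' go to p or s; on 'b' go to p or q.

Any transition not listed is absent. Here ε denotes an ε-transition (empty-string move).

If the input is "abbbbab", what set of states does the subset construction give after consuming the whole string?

Start in {p}.
Read 'a': p→{r, s, t}; union {r, s, t}; ε-closure = {p, q, r, s, t}.
Read 'b': p→∅, q→{r, s}, r→{q}, s→{p}, t→{p, q}; now {p, q, r, s}.
Read 'b': p→∅, q→{r, s}, r→{q}, s→{p}; now {p, q, r, s}.
Read 'b': p→∅, q→{r, s}, r→{q}, s→{p}; now {p, q, r, s}.
Read 'b': p→∅, q→{r, s}, r→{q}, s→{p}; now {p, q, r, s}.
Read 'a': p→{r, s, t}, q→{q}, r→∅, s→{s}; union {q, r, s, t}; ε-closure = {p, q, r, s, t}.
Read 'b': p→∅, q→{r, s}, r→{q}, s→{p}, t→{p, q}; now {p, q, r, s}.

{p, q, r, s}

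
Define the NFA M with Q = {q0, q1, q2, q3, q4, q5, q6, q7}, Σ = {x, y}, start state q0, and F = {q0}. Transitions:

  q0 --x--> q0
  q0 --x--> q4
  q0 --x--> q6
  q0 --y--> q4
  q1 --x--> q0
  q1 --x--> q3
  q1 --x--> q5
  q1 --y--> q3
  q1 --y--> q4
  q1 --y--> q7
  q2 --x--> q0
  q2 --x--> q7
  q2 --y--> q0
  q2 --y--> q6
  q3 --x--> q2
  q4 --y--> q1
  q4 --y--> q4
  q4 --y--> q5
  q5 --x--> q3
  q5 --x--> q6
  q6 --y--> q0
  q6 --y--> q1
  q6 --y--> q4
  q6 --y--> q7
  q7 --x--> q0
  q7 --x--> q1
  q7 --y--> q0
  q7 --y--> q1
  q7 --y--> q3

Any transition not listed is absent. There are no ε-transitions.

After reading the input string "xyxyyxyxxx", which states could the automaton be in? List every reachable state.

Start in {q0}.
Read 'x': {q0} → {q0, q4, q6}.
Read 'y': {q0, q4, q6} → {q0, q1, q4, q5, q7}.
Read 'x': {q0, q1, q4, q5, q7} → {q0, q1, q3, q4, q5, q6}.
Read 'y': {q0, q1, q3, q4, q5, q6} → {q0, q1, q3, q4, q5, q7}.
Read 'y': {q0, q1, q3, q4, q5, q7} → {q0, q1, q3, q4, q5, q7}.
Read 'x': {q0, q1, q3, q4, q5, q7} → {q0, q1, q2, q3, q4, q5, q6}.
Read 'y': {q0, q1, q2, q3, q4, q5, q6} → {q0, q1, q3, q4, q5, q6, q7}.
Read 'x': {q0, q1, q3, q4, q5, q6, q7} → {q0, q1, q2, q3, q4, q5, q6}.
Read 'x': {q0, q1, q2, q3, q4, q5, q6} → {q0, q2, q3, q4, q5, q6, q7}.
Read 'x': {q0, q2, q3, q4, q5, q6, q7} → {q0, q1, q2, q3, q4, q6, q7}.

{q0, q1, q2, q3, q4, q6, q7}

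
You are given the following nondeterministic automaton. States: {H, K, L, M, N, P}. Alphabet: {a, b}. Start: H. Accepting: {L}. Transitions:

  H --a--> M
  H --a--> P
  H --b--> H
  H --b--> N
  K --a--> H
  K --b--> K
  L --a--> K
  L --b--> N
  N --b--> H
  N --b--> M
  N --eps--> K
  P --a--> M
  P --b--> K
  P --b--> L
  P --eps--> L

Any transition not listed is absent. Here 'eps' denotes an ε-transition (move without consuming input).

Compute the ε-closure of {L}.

{L}

Begin with {L}.
No ε-moves leave this set, so the closure equals the set itself.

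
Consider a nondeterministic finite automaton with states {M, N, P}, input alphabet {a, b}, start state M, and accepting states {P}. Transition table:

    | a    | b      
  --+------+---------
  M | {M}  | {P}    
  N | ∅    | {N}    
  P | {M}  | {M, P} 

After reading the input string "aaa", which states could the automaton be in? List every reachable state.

{M}

Start in {M}.
Read 'a': M→{M}; now {M}.
Read 'a': M→{M}; now {M}.
Read 'a': M→{M}; now {M}.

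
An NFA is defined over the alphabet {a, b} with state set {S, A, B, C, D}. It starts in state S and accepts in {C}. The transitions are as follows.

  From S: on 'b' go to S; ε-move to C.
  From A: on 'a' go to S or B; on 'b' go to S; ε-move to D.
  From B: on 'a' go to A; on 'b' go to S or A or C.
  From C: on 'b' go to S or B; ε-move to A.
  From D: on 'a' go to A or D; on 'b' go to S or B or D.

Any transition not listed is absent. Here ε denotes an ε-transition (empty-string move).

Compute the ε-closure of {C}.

{A, C, D}

Begin with {C}.
ε-move C → A; add A.
ε-move A → D; add D.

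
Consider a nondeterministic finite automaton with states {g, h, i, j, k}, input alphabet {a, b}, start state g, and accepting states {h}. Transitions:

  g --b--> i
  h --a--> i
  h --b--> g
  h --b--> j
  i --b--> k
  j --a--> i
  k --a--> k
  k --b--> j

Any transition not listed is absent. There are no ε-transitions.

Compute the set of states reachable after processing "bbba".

{i}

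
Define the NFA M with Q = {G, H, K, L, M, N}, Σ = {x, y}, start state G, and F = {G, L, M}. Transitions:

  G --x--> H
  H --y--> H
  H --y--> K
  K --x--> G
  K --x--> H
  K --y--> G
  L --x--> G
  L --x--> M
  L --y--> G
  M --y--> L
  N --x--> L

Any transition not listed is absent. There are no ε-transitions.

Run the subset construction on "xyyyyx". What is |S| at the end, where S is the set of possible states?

Start in {G}.
Read 'x': {G} → {H}.
Read 'y': {H} → {H, K}.
Read 'y': {H, K} → {G, H, K}.
Read 'y': {G, H, K} → {G, H, K}.
Read 'y': {G, H, K} → {G, H, K}.
Read 'x': {G, H, K} → {G, H}.
That set has 2 states.

2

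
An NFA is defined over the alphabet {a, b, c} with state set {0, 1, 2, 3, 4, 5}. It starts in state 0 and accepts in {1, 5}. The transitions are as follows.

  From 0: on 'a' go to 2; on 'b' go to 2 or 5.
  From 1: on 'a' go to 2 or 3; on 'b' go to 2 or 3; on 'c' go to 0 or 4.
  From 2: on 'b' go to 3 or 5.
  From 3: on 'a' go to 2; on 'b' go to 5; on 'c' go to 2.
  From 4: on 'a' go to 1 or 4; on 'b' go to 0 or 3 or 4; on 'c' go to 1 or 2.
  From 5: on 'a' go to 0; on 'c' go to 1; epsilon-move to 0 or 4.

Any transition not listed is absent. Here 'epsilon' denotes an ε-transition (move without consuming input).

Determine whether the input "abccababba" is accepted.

Start in {0}.
Read 'a': {0} → {2}.
Read 'b': {2} → {0, 3, 4, 5}.
Read 'c': {0, 3, 4, 5} → {1, 2}.
Read 'c': {1, 2} → {0, 4}.
Read 'a': {0, 4} → {1, 2, 4}.
Read 'b': {1, 2, 4} → {0, 2, 3, 4, 5}.
Read 'a': {0, 2, 3, 4, 5} → {0, 1, 2, 4}.
Read 'b': {0, 1, 2, 4} → {0, 2, 3, 4, 5}.
Read 'b': {0, 2, 3, 4, 5} → {0, 2, 3, 4, 5}.
Read 'a': {0, 2, 3, 4, 5} → {0, 1, 2, 4}.
The final set {0, 1, 2, 4} contains the accepting state 1.

Yes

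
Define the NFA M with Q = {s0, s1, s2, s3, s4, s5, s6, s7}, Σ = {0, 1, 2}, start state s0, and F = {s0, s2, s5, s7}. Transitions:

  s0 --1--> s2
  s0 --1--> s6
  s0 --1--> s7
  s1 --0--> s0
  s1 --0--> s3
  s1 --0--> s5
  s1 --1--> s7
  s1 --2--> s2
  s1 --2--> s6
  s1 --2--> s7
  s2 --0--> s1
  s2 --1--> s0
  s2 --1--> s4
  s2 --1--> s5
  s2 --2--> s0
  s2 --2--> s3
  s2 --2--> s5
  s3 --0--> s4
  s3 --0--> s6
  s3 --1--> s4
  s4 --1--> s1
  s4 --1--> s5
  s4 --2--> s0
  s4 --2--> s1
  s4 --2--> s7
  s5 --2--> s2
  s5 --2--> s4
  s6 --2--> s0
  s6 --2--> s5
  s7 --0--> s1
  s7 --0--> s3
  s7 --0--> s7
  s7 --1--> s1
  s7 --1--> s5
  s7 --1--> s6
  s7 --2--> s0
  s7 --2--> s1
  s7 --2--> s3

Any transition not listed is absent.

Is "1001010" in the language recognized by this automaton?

Yes

Start in {s0}.
Read '1': s0→{s2, s6, s7}; now {s2, s6, s7}.
Read '0': s2→{s1}, s6→∅, s7→{s1, s3, s7}; now {s1, s3, s7}.
Read '0': s1→{s0, s3, s5}, s3→{s4, s6}, s7→{s1, s3, s7}; now {s0, s1, s3, s4, s5, s6, s7}.
Read '1': s0→{s2, s6, s7}, s1→{s7}, s3→{s4}, s4→{s1, s5}, s5→∅, s6→∅, s7→{s1, s5, s6}; now {s1, s2, s4, s5, s6, s7}.
Read '0': s1→{s0, s3, s5}, s2→{s1}, s4→∅, s5→∅, s6→∅, s7→{s1, s3, s7}; now {s0, s1, s3, s5, s7}.
Read '1': s0→{s2, s6, s7}, s1→{s7}, s3→{s4}, s5→∅, s7→{s1, s5, s6}; now {s1, s2, s4, s5, s6, s7}.
Read '0': s1→{s0, s3, s5}, s2→{s1}, s4→∅, s5→∅, s6→∅, s7→{s1, s3, s7}; now {s0, s1, s3, s5, s7}.
The final set {s0, s1, s3, s5, s7} contains the accepting states s0, s5, s7.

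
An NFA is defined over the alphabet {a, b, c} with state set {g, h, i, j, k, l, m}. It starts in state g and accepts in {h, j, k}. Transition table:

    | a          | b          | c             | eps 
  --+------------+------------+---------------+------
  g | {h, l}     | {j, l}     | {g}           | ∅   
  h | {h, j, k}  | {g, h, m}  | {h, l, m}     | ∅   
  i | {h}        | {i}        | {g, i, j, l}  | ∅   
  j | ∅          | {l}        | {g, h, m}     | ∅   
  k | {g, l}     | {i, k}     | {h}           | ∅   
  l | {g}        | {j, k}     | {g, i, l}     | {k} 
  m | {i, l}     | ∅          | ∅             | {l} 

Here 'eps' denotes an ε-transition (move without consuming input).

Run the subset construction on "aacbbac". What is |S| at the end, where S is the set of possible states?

7

Start in {g}.
Read 'a': {g} → {h, k, l}.
Read 'a': {h, k, l} → {g, h, j, k, l}.
Read 'c': {g, h, j, k, l} → {g, h, i, k, l, m}.
Read 'b': {g, h, i, k, l, m} → {g, h, i, j, k, l, m}.
Read 'b': {g, h, i, j, k, l, m} → {g, h, i, j, k, l, m}.
Read 'a': {g, h, i, j, k, l, m} → {g, h, i, j, k, l}.
Read 'c': {g, h, i, j, k, l} → {g, h, i, j, k, l, m}.
That set has 7 states.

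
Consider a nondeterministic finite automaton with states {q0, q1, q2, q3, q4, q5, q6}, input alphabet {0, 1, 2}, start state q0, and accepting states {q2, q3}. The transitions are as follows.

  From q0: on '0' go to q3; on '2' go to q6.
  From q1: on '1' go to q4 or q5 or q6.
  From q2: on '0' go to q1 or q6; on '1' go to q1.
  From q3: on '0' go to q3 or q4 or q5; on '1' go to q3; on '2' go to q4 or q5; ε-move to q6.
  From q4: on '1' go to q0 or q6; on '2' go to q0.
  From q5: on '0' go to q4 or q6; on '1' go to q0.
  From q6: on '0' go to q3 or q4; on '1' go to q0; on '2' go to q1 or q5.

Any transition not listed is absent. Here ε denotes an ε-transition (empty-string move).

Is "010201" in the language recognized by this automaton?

Start in {q0}.
Read '0': q0→{q3}; union {q3}; ε-closure = {q3, q6}.
Read '1': q3→{q3}, q6→{q0}; union {q0, q3}; ε-closure = {q0, q3, q6}.
Read '0': q0→{q3}, q3→{q3, q4, q5}, q6→{q3, q4}; union {q3, q4, q5}; ε-closure = {q3, q4, q5, q6}.
Read '2': q3→{q4, q5}, q4→{q0}, q5→∅, q6→{q1, q5}; now {q0, q1, q4, q5}.
Read '0': q0→{q3}, q1→∅, q4→∅, q5→{q4, q6}; now {q3, q4, q6}.
Read '1': q3→{q3}, q4→{q0, q6}, q6→{q0}; now {q0, q3, q6}.
The final set {q0, q3, q6} contains the accepting state q3.

Yes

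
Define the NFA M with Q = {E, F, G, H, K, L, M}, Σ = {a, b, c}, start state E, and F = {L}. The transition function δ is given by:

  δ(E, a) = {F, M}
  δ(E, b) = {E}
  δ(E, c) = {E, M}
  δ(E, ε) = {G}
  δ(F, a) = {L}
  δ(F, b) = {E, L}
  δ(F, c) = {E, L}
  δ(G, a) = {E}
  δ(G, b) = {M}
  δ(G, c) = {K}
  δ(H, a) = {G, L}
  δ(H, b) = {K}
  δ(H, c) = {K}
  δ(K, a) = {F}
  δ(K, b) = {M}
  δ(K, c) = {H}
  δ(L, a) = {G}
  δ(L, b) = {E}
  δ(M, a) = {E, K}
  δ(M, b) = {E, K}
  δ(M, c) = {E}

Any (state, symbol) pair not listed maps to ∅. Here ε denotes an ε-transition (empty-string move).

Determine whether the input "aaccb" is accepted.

No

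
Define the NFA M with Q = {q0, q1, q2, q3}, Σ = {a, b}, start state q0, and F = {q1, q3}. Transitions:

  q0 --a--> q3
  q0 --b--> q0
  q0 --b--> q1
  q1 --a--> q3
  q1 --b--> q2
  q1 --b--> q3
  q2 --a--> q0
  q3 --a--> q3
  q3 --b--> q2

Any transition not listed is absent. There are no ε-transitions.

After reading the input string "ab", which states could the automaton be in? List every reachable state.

{q2}

Start in {q0}.
Read 'a': q0→{q3}; now {q3}.
Read 'b': q3→{q2}; now {q2}.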